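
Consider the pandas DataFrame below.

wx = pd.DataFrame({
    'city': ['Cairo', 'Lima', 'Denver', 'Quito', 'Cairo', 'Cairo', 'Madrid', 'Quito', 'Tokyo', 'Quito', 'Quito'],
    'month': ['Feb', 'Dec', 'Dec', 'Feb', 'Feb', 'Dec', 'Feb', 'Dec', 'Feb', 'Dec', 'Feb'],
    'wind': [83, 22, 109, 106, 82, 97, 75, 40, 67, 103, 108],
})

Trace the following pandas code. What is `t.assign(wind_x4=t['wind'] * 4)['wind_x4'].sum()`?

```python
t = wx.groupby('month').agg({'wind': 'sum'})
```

group by month, sum of wind:
       wind
month      
Dec     371
Feb     521
add column wind_x4 = t['wind'] * 4:
       wind  wind_x4
month               
Dec     371     1484
Feb     521     2084
Then the sum of column 'wind_x4': 3568

3568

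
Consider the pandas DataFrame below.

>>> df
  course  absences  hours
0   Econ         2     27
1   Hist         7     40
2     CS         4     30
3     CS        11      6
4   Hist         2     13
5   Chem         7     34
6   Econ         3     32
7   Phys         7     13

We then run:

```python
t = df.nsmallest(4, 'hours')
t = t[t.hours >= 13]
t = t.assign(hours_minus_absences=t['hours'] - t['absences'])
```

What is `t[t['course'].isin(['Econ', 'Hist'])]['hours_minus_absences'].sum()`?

36

take 4 rows with smallest hours:
  course  absences  hours
3     CS        11      6
4   Hist         2     13
7   Phys         7     13
0   Econ         2     27
filter rows where hours >= 13:
  course  absences  hours
4   Hist         2     13
7   Phys         7     13
0   Econ         2     27
add column hours_minus_absences = t['hours'] - t['absences']:
  course  absences  hours  hours_minus_absences
4   Hist         2     13                    11
7   Phys         7     13                     6
0   Econ         2     27                    25
filter rows where course in ['Econ', 'Hist']:
  course  absences  hours  hours_minus_absences
4   Hist         2     13                    11
0   Econ         2     27                    25
sum of column 'hours_minus_absences' → 36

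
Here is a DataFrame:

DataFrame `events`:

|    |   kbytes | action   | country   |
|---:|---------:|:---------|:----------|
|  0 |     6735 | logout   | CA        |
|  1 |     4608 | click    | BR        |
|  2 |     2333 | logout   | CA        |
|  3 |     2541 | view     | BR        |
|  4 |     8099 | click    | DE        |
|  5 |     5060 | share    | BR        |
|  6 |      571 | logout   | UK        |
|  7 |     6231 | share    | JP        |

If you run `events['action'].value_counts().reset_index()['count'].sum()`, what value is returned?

value_counts of action:
action
logout    3
click     2
share     2
view      1
Name: count, dtype: int64
reset_index():
   action  count
0  logout      3
1   click      2
2   share      2
3    view      1

8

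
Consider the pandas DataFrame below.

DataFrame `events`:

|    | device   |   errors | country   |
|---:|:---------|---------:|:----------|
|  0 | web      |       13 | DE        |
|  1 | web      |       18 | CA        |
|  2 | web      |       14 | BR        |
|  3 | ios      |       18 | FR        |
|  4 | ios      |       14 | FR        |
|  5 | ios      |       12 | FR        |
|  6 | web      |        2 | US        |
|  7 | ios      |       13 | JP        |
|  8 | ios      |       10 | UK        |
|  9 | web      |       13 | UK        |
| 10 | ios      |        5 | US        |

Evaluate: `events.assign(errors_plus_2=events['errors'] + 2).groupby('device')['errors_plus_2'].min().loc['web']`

add column errors_plus_2 = events['errors'] + 2:
   device  errors country  errors_plus_2
0     web      13      DE             15
1     web      18      CA             20
2     web      14      BR             16
3     ios      18      FR             20
4     ios      14      FR             16
5     ios      12      FR             14
6     web       2      US              4
7     ios      13      JP             15
8     ios      10      UK             12
9     web      13      UK             15
10    ios       5      US              7
group by device, min of errors_plus_2:
device
ios    7
web    4
Name: errors_plus_2, dtype: int64
Taking the value at index 'web' gives 4.

4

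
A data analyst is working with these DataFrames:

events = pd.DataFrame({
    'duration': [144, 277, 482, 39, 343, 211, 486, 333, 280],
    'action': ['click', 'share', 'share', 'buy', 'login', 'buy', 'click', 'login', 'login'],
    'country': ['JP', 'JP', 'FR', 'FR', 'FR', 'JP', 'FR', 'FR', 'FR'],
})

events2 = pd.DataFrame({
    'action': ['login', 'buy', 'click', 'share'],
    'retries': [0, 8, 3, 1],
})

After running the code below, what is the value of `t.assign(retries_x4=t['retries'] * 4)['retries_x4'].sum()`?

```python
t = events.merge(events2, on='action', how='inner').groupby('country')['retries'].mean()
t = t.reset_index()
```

24.0

merge on 'action' (how='inner') → 9 rows:
   duration action country  retries
0       144  click      JP        3
1       277  share      JP        1
2       482  share      FR        1
3        39    buy      FR        8
4       343  login      FR        0
5       211    buy      JP        8
6       486  click      FR        3
7       333  login      FR        0
8       280  login      FR        0
group by country, mean of retries:
country
FR    2.0
JP    4.0
Name: retries, dtype: float64
reset_index():
  country  retries
0      FR      2.0
1      JP      4.0
add column retries_x4 = t['retries'] * 4:
  country  retries  retries_x4
0      FR      2.0         8.0
1      JP      4.0        16.0
Reading off the sum of column 'retries_x4', we get 24.0.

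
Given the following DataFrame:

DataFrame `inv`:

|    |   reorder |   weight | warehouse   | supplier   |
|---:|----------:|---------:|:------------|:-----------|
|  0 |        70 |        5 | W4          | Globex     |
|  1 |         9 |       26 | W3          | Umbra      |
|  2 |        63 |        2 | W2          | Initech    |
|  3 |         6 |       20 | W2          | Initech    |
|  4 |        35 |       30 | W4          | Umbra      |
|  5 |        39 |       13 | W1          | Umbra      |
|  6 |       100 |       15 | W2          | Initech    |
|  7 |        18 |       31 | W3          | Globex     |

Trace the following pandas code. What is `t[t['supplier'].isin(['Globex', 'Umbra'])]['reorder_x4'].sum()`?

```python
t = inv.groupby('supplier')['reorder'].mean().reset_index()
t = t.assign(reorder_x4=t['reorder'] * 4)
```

286.666666667

group by supplier, mean of reorder:
supplier
Globex     44.000000
Initech    56.333333
Umbra      27.666667
Name: reorder, dtype: float64
reset_index():
  supplier    reorder
0   Globex  44.000000
1  Initech  56.333333
2    Umbra  27.666667
add column reorder_x4 = t['reorder'] * 4:
  supplier    reorder  reorder_x4
0   Globex  44.000000  176.000000
1  Initech  56.333333  225.333333
2    Umbra  27.666667  110.666667
filter rows where supplier in ['Globex', 'Umbra']:
  supplier    reorder  reorder_x4
0   Globex  44.000000  176.000000
2    Umbra  27.666667  110.666667
Reading off the sum of column 'reorder_x4', we get 286.666666667.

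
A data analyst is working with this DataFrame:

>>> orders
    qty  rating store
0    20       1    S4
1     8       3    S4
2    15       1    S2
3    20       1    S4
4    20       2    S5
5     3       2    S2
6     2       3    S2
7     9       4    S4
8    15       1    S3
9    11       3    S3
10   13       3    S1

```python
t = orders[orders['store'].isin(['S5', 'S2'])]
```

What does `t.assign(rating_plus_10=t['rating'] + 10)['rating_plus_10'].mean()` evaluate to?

12.0

filter rows where store in ['S5', 'S2']:
   qty  rating store
2   15       1    S2
4   20       2    S5
5    3       2    S2
6    2       3    S2
add column rating_plus_10 = t['rating'] + 10:
   qty  rating store  rating_plus_10
2   15       1    S2              11
4   20       2    S5              12
5    3       2    S2              12
6    2       3    S2              13
Taking the mean of column 'rating_plus_10' gives 12.0.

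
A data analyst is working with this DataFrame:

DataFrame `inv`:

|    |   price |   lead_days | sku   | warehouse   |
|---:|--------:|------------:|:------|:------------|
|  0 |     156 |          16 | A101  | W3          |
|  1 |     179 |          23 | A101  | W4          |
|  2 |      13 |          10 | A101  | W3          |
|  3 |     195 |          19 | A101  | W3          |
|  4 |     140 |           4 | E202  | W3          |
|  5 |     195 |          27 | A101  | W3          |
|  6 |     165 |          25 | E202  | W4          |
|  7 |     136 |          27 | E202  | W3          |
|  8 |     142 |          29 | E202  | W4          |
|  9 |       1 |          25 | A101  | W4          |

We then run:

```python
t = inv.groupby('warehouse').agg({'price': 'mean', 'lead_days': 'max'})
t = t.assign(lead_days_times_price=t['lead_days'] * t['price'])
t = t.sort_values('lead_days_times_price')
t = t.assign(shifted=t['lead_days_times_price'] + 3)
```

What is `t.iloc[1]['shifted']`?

group by warehouse: mean(price), max(lead_days):
                price  lead_days
warehouse                       
W3         139.166667         27
W4         121.750000         29
add column lead_days_times_price = t['lead_days'] * t['price']:
                price  lead_days  lead_days_times_price
warehouse                                              
W3         139.166667         27                3757.50
W4         121.750000         29                3530.75
sort by lead_days_times_price:
                price  lead_days  lead_days_times_price
warehouse                                              
W4         121.750000         29                3530.75
W3         139.166667         27                3757.50
add column shifted = t['lead_days_times_price'] + 3:
                price  lead_days  lead_days_times_price  shifted
warehouse                                                       
W4         121.750000         29                3530.75  3533.75
W3         139.166667         27                3757.50  3760.50
The value at position 1, column 'shifted' is 3760.5.

3760.5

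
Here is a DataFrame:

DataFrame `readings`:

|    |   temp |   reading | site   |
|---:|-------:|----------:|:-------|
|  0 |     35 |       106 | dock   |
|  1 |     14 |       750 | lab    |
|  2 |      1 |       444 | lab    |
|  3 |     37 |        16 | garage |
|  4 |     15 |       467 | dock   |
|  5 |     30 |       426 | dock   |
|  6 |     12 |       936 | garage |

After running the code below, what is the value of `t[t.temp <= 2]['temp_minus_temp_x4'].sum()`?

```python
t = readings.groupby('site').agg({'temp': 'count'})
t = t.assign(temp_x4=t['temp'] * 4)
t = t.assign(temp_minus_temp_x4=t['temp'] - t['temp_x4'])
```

-12

group by site, count of temp:
        temp
site        
dock       3
garage     2
lab        2
add column temp_x4 = t['temp'] * 4:
        temp  temp_x4
site                 
dock       3       12
garage     2        8
lab        2        8
add column temp_minus_temp_x4 = t['temp'] - t['temp_x4']:
        temp  temp_x4  temp_minus_temp_x4
site                                     
dock       3       12                  -9
garage     2        8                  -6
lab        2        8                  -6
filter rows where temp <= 2:
        temp  temp_x4  temp_minus_temp_x4
site                                     
garage     2        8                  -6
lab        2        8                  -6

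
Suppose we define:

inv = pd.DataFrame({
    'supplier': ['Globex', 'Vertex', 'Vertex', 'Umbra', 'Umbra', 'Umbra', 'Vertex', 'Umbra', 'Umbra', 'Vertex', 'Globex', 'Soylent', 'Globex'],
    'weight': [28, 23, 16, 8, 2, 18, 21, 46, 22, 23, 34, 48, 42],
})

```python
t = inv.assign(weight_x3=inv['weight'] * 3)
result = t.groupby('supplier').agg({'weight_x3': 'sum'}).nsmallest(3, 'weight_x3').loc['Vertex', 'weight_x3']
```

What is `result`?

249

add column weight_x3 = inv['weight'] * 3:
   supplier  weight  weight_x3
0    Globex      28         84
1    Vertex      23         69
2    Vertex      16         48
3     Umbra       8         24
4     Umbra       2          6
5     Umbra      18         54
6    Vertex      21         63
7     Umbra      46        138
8     Umbra      22         66
9    Vertex      23         69
10   Globex      34        102
11  Soylent      48        144
12   Globex      42        126
group by supplier, sum of weight_x3:
          weight_x3
supplier           
Globex          312
Soylent         144
Umbra           288
Vertex          249
take 3 rows with smallest weight_x3:
          weight_x3
supplier           
Soylent         144
Vertex          249
Umbra           288
Then the value at row 'Vertex', column 'weight_x3': 249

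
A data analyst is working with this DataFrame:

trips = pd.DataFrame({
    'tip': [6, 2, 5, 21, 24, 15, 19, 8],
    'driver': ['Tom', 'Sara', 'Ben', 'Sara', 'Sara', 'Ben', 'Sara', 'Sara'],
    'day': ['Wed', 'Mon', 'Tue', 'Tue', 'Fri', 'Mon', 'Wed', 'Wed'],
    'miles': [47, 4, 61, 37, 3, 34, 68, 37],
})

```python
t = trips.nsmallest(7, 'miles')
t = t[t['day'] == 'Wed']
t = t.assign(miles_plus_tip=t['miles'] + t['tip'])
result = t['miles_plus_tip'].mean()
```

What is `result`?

take 7 rows with smallest miles:
   tip driver  day  miles
4   24   Sara  Fri      3
1    2   Sara  Mon      4
5   15    Ben  Mon     34
3   21   Sara  Tue     37
7    8   Sara  Wed     37
0    6    Tom  Wed     47
2    5    Ben  Tue     61
filter rows where day == 'Wed':
   tip driver  day  miles
7    8   Sara  Wed     37
0    6    Tom  Wed     47
add column miles_plus_tip = t['miles'] + t['tip']:
   tip driver  day  miles  miles_plus_tip
7    8   Sara  Wed     37              45
0    6    Tom  Wed     47              53
The mean of column 'miles_plus_tip' is 49.0.

49.0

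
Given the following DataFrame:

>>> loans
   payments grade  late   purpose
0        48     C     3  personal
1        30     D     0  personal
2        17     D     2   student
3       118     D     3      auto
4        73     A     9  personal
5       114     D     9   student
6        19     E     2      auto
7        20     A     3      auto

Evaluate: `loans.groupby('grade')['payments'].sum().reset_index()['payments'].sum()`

439

group by grade, sum of payments:
grade
A     93
C     48
D    279
E     19
Name: payments, dtype: int64
reset_index():
  grade  payments
0     A        93
1     C        48
2     D       279
3     E        19
sum of column 'payments' → 439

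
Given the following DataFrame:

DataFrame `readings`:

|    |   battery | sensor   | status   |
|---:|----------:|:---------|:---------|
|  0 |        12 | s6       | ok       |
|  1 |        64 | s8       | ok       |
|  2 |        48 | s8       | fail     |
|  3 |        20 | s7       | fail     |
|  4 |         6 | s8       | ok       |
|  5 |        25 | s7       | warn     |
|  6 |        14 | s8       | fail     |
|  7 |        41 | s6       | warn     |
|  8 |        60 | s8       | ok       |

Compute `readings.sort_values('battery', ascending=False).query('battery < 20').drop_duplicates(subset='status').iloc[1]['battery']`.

12

sort by battery descending:
   battery sensor status
1       64     s8     ok
8       60     s8     ok
2       48     s8   fail
7       41     s6   warn
5       25     s7   warn
3       20     s7   fail
6       14     s8   fail
0       12     s6     ok
4        6     s8     ok
filter rows where battery < 20:
   battery sensor status
6       14     s8   fail
0       12     s6     ok
4        6     s8     ok
drop duplicate status (keep=first):
   battery sensor status
6       14     s8   fail
0       12     s6     ok
So iloc[1]['battery'] = 12.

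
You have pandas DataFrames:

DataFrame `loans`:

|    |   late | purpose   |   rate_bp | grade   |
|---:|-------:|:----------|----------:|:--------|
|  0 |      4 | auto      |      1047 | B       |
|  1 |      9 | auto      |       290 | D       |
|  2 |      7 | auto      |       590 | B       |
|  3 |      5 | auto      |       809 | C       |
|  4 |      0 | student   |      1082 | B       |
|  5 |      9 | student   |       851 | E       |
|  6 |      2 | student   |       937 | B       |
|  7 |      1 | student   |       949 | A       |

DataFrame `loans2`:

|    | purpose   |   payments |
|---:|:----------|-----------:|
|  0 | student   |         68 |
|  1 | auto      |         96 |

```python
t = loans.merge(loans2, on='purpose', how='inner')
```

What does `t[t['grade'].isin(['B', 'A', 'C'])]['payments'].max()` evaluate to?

96

merge on 'purpose' (how='inner') → 8 rows:
   late  purpose  rate_bp grade  payments
0     4     auto     1047     B        96
1     9     auto      290     D        96
2     7     auto      590     B        96
3     5     auto      809     C        96
4     0  student     1082     B        68
5     9  student      851     E        68
6     2  student      937     B        68
7     1  student      949     A        68
filter rows where grade in ['B', 'A', 'C']:
   late  purpose  rate_bp grade  payments
0     4     auto     1047     B        96
2     7     auto      590     B        96
3     5     auto      809     C        96
4     0  student     1082     B        68
6     2  student      937     B        68
7     1  student      949     A        68
The max of column 'payments' is 96.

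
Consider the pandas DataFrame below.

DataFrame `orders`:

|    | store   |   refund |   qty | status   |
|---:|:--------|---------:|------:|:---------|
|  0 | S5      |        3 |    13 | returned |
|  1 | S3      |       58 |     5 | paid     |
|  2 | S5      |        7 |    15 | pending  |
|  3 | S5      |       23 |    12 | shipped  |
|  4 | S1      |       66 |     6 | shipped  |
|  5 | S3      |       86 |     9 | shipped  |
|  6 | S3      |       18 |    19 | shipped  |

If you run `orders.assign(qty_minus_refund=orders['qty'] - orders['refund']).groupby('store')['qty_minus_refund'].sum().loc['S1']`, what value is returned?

add column qty_minus_refund = orders['qty'] - orders['refund']:
  store  refund  qty    status  qty_minus_refund
0    S5       3   13  returned                10
1    S3      58    5      paid               -53
2    S5       7   15   pending                 8
3    S5      23   12   shipped               -11
4    S1      66    6   shipped               -60
5    S3      86    9   shipped               -77
6    S3      18   19   shipped                 1
group by store, sum of qty_minus_refund:
store
S1    -60
S3   -129
S5      7
Name: qty_minus_refund, dtype: int64
The value at index 'S1' is -60.

-60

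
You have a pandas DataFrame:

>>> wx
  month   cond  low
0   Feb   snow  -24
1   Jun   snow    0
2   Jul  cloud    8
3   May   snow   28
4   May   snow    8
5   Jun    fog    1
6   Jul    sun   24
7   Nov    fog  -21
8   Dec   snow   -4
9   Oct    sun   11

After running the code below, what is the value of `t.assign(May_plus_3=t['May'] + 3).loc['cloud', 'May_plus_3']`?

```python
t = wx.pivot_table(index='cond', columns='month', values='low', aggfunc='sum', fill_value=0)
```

pivot: rows=cond, cols=month, sum(low):
month  Dec  Feb  Jul  Jun  May  Nov  Oct
cond                                    
cloud    0    0    8    0    0    0    0
fog      0    0    0    1    0  -21    0
snow    -4  -24    0    0   36    0    0
sun      0    0   24    0    0    0   11
add column May_plus_3 = t['May'] + 3:
month  Dec  Feb  Jul  Jun  May  Nov  Oct  May_plus_3
cond                                                
cloud    0    0    8    0    0    0    0           3
fog      0    0    0    1    0  -21    0           3
snow    -4  -24    0    0   36    0    0          39
sun      0    0   24    0    0    0   11           3
The value at row 'cloud', column 'May_plus_3' is 3.

3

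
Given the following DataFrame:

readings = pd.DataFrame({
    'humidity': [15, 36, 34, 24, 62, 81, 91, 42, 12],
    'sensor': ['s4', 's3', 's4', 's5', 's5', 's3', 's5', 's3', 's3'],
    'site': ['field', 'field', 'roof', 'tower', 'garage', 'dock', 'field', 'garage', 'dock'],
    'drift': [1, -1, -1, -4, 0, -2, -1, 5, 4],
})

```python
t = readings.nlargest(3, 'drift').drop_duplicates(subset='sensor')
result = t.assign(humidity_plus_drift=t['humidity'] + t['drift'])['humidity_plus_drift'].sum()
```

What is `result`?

63

take 3 rows with largest drift:
   humidity sensor    site  drift
7        42     s3  garage      5
8        12     s3    dock      4
0        15     s4   field      1
drop duplicate sensor (keep=first):
   humidity sensor    site  drift
7        42     s3  garage      5
0        15     s4   field      1
add column humidity_plus_drift = t['humidity'] + t['drift']:
   humidity sensor    site  drift  humidity_plus_drift
7        42     s3  garage      5                   47
0        15     s4   field      1                   16
So sum() = 63.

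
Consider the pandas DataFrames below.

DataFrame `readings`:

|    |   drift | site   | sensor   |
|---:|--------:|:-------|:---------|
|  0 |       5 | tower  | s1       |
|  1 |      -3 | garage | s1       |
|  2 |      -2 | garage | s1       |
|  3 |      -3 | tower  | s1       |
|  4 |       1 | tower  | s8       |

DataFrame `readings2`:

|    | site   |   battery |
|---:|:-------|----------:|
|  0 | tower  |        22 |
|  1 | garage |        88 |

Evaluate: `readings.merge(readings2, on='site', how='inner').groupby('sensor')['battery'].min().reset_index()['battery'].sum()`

44

merge on 'site' (how='inner') → 5 rows:
   drift    site sensor  battery
0      5   tower     s1       22
1     -3  garage     s1       88
2     -2  garage     s1       88
3     -3   tower     s1       22
4      1   tower     s8       22
group by sensor, min of battery:
sensor
s1    22
s8    22
Name: battery, dtype: int64
reset_index():
  sensor  battery
0     s1       22
1     s8       22
Then the sum of column 'battery': 44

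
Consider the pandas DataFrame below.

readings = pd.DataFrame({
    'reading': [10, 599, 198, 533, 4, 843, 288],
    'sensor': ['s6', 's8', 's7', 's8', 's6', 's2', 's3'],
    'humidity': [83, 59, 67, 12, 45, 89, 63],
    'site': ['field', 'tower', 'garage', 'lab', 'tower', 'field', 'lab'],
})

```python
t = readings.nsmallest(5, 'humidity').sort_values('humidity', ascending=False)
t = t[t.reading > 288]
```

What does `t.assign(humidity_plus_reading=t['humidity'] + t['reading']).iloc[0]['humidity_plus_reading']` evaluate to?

take 5 rows with smallest humidity:
   reading sensor  humidity    site
3      533     s8        12     lab
4        4     s6        45   tower
1      599     s8        59   tower
6      288     s3        63     lab
2      198     s7        67  garage
sort by humidity descending:
   reading sensor  humidity    site
2      198     s7        67  garage
6      288     s3        63     lab
1      599     s8        59   tower
4        4     s6        45   tower
3      533     s8        12     lab
filter rows where reading > 288:
   reading sensor  humidity   site
1      599     s8        59  tower
3      533     s8        12    lab
add column humidity_plus_reading = t['humidity'] + t['reading']:
   reading sensor  humidity   site  humidity_plus_reading
1      599     s8        59  tower                    658
3      533     s8        12    lab                    545

658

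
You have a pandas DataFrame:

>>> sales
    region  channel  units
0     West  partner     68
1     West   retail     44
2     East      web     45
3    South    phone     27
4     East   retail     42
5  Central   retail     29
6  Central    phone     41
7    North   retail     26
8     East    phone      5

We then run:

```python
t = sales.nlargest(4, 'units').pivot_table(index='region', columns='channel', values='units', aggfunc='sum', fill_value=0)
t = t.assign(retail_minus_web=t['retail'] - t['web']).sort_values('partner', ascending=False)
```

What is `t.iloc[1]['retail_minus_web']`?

-3

take 4 rows with largest units:
  region  channel  units
0   West  partner     68
2   East      web     45
1   West   retail     44
4   East   retail     42
pivot: rows=region, cols=channel, sum(units):
channel  partner  retail  web
region                       
East           0      42   45
West          68      44    0
add column retail_minus_web = t['retail'] - t['web']:
channel  partner  retail  web  retail_minus_web
region                                         
East           0      42   45                -3
West          68      44    0                44
sort by partner descending:
channel  partner  retail  web  retail_minus_web
region                                         
West          68      44    0                44
East           0      42   45                -3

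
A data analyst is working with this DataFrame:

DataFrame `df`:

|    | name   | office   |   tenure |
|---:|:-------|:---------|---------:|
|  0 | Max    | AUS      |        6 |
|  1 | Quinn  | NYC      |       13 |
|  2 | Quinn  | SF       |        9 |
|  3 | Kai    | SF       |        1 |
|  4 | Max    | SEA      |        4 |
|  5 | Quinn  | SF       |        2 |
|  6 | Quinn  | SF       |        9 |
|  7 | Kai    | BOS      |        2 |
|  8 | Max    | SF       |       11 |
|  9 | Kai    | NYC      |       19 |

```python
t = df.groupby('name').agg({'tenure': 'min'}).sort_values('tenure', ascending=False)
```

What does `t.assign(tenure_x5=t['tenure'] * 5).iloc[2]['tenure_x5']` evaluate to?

group by name, min of tenure:
       tenure
name         
Kai         1
Max         4
Quinn       2
sort by tenure descending:
       tenure
name         
Max         4
Quinn       2
Kai         1
add column tenure_x5 = t['tenure'] * 5:
       tenure  tenure_x5
name                    
Max         4         20
Quinn       2         10
Kai         1          5
Then the value at position 2, column 'tenure_x5': 5

5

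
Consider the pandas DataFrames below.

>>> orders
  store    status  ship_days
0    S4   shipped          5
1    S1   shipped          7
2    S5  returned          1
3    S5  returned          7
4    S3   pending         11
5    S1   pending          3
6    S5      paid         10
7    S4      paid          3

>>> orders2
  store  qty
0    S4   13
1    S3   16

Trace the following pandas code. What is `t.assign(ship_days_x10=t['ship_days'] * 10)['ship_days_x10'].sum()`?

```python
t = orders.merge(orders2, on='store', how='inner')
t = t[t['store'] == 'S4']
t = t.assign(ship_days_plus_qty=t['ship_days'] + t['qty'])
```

merge on 'store' (how='inner') → 3 rows:
  store   status  ship_days  qty
0    S4  shipped          5   13
1    S3  pending         11   16
2    S4     paid          3   13
filter rows where store == 'S4':
  store   status  ship_days  qty
0    S4  shipped          5   13
2    S4     paid          3   13
add column ship_days_plus_qty = t['ship_days'] + t['qty']:
  store   status  ship_days  qty  ship_days_plus_qty
0    S4  shipped          5   13                  18
2    S4     paid          3   13                  16
add column ship_days_x10 = t['ship_days'] * 10:
  store   status  ship_days  qty  ship_days_plus_qty  ship_days_x10
0    S4  shipped          5   13                  18             50
2    S4     paid          3   13                  16             30
Reading off the sum of column 'ship_days_x10', we get 80.

80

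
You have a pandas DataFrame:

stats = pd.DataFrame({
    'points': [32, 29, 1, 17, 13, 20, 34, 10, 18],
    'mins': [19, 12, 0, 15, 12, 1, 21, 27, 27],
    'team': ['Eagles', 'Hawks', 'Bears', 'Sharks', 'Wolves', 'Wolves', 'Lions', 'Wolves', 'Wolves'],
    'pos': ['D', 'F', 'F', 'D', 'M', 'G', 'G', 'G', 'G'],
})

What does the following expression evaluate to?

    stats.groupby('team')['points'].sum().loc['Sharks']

group by team, sum of points:
team
Bears      1
Eagles    32
Hawks     29
Lions     34
Sharks    17
Wolves    61
Name: points, dtype: int64
So loc['Sharks'] = 17.

17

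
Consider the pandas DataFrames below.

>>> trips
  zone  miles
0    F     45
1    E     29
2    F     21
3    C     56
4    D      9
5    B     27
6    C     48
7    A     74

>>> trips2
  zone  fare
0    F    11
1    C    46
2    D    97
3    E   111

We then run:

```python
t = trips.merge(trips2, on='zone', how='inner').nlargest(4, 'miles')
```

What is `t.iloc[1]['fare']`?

merge on 'zone' (how='inner') → 6 rows:
  zone  miles  fare
0    F     45    11
1    E     29   111
2    F     21    11
3    C     56    46
4    D      9    97
5    C     48    46
take 4 rows with largest miles:
  zone  miles  fare
3    C     56    46
5    C     48    46
0    F     45    11
1    E     29   111

46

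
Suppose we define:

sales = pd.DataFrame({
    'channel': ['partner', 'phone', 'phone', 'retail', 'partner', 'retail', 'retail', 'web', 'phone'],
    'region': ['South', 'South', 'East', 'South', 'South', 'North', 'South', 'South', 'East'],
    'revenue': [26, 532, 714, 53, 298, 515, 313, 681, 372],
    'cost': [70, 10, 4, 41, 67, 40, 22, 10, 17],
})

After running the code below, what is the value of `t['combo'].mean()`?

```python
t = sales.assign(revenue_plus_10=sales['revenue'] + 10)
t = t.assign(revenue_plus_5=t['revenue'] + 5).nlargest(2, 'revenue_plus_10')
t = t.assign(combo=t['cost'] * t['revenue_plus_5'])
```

4868.0

add column revenue_plus_10 = sales['revenue'] + 10:
   channel region  revenue  cost  revenue_plus_10
0  partner  South       26    70               36
1    phone  South      532    10              542
2    phone   East      714     4              724
3   retail  South       53    41               63
4  partner  South      298    67              308
5   retail  North      515    40              525
6   retail  South      313    22              323
7      web  South      681    10              691
8    phone   East      372    17              382
add column revenue_plus_5 = t['revenue'] + 5:
   channel region  revenue  cost  revenue_plus_10  revenue_plus_5
0  partner  South       26    70               36              31
1    phone  South      532    10              542             537
2    phone   East      714     4              724             719
3   retail  South       53    41               63              58
4  partner  South      298    67              308             303
5   retail  North      515    40              525             520
6   retail  South      313    22              323             318
7      web  South      681    10              691             686
8    phone   East      372    17              382             377
take 2 rows with largest revenue_plus_10:
  channel region  revenue  cost  revenue_plus_10  revenue_plus_5
2   phone   East      714     4              724             719
7     web  South      681    10              691             686
add column combo = t['cost'] * t['revenue_plus_5']:
  channel region  revenue  cost  revenue_plus_10  revenue_plus_5  combo
2   phone   East      714     4              724             719   2876
7     web  South      681    10              691             686   6860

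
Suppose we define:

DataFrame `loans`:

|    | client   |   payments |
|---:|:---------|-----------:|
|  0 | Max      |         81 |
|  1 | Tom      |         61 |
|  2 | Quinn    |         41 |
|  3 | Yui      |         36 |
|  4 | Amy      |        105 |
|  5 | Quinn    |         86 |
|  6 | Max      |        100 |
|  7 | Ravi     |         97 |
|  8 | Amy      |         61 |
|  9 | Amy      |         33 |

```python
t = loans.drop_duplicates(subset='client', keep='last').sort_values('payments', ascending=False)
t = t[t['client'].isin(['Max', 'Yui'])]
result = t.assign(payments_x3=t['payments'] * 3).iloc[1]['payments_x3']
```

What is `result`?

drop duplicate client (keep=last):
  client  payments
1    Tom        61
3    Yui        36
5  Quinn        86
6    Max       100
7   Ravi        97
9    Amy        33
sort by payments descending:
  client  payments
6    Max       100
7   Ravi        97
5  Quinn        86
1    Tom        61
3    Yui        36
9    Amy        33
filter rows where client in ['Max', 'Yui']:
  client  payments
6    Max       100
3    Yui        36
add column payments_x3 = t['payments'] * 3:
  client  payments  payments_x3
6    Max       100          300
3    Yui        36          108
Reading off the value at position 1, column 'payments_x3', we get 108.

108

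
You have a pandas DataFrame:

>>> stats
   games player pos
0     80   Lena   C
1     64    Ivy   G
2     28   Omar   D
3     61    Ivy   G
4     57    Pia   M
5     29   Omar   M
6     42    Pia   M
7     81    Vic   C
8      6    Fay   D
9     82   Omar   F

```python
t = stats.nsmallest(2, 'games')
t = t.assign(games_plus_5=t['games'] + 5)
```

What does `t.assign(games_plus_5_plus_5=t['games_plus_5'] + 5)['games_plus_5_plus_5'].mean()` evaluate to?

take 2 rows with smallest games:
   games player pos
8      6    Fay   D
2     28   Omar   D
add column games_plus_5 = t['games'] + 5:
   games player pos  games_plus_5
8      6    Fay   D            11
2     28   Omar   D            33
add column games_plus_5_plus_5 = t['games_plus_5'] + 5:
   games player pos  games_plus_5  games_plus_5_plus_5
8      6    Fay   D            11                   16
2     28   Omar   D            33                   38

27.0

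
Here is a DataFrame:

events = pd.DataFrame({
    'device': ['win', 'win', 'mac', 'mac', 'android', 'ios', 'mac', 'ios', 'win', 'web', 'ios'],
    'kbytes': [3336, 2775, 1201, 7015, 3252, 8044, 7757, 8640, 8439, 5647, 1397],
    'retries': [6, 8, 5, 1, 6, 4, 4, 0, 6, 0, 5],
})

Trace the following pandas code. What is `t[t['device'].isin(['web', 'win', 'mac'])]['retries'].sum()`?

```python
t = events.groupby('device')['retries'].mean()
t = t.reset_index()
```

10.0

group by device, mean of retries:
device
android    6.000000
ios        3.000000
mac        3.333333
web        0.000000
win        6.666667
Name: retries, dtype: float64
reset_index():
    device   retries
0  android  6.000000
1      ios  3.000000
2      mac  3.333333
3      web  0.000000
4      win  6.666667
filter rows where device in ['web', 'win', 'mac']:
  device   retries
2    mac  3.333333
3    web  0.000000
4    win  6.666667
So sum() = 10.0.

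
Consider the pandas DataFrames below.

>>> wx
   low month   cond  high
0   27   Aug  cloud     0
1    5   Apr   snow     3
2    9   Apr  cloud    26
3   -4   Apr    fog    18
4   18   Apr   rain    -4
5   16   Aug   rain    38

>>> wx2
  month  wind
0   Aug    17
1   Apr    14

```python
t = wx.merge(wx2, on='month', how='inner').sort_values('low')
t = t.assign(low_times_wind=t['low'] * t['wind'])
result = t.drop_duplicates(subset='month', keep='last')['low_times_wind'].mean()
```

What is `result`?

merge on 'month' (how='inner') → 6 rows:
   low month   cond  high  wind
0   27   Aug  cloud     0    17
1    5   Apr   snow     3    14
2    9   Apr  cloud    26    14
3   -4   Apr    fog    18    14
4   18   Apr   rain    -4    14
5   16   Aug   rain    38    17
sort by low:
   low month   cond  high  wind
3   -4   Apr    fog    18    14
1    5   Apr   snow     3    14
2    9   Apr  cloud    26    14
5   16   Aug   rain    38    17
4   18   Apr   rain    -4    14
0   27   Aug  cloud     0    17
add column low_times_wind = t['low'] * t['wind']:
   low month   cond  high  wind  low_times_wind
3   -4   Apr    fog    18    14             -56
1    5   Apr   snow     3    14              70
2    9   Apr  cloud    26    14             126
5   16   Aug   rain    38    17             272
4   18   Apr   rain    -4    14             252
0   27   Aug  cloud     0    17             459
drop duplicate month (keep=last):
   low month   cond  high  wind  low_times_wind
4   18   Apr   rain    -4    14             252
0   27   Aug  cloud     0    17             459
Reading off the mean of column 'low_times_wind', we get 355.5.

355.5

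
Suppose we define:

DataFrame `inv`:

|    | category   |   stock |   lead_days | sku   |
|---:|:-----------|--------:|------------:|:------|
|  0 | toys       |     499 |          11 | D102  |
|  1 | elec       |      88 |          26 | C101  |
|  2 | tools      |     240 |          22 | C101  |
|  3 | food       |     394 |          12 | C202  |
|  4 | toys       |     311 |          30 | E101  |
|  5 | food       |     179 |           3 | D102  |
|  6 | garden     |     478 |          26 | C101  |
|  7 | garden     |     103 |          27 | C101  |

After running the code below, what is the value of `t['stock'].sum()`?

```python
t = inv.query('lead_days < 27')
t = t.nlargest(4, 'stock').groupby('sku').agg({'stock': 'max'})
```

filter rows where lead_days < 27:
  category  stock  lead_days   sku
0     toys    499         11  D102
1     elec     88         26  C101
2    tools    240         22  C101
3     food    394         12  C202
5     food    179          3  D102
6   garden    478         26  C101
take 4 rows with largest stock:
  category  stock  lead_days   sku
0     toys    499         11  D102
6   garden    478         26  C101
3     food    394         12  C202
2    tools    240         22  C101
group by sku, max of stock:
      stock
sku        
C101    478
C202    394
D102    499

1371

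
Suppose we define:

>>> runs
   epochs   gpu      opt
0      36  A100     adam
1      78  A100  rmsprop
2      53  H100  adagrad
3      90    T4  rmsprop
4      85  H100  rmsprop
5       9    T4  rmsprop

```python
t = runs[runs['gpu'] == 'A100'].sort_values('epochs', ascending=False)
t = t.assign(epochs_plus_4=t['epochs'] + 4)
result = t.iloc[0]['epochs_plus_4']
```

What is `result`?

filter rows where gpu == 'A100':
   epochs   gpu      opt
0      36  A100     adam
1      78  A100  rmsprop
sort by epochs descending:
   epochs   gpu      opt
1      78  A100  rmsprop
0      36  A100     adam
add column epochs_plus_4 = t['epochs'] + 4:
   epochs   gpu      opt  epochs_plus_4
1      78  A100  rmsprop             82
0      36  A100     adam             40
Hence 82.

82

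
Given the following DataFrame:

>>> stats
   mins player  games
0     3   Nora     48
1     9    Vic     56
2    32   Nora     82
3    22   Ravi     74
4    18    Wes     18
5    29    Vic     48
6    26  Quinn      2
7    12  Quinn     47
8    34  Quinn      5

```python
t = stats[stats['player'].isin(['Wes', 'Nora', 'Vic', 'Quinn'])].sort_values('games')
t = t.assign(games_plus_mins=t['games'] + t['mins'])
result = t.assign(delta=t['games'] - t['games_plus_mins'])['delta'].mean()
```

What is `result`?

-20.375

filter rows where player in ['Wes', 'Nora', 'Vic', 'Quinn']:
   mins player  games
0     3   Nora     48
1     9    Vic     56
2    32   Nora     82
4    18    Wes     18
5    29    Vic     48
6    26  Quinn      2
7    12  Quinn     47
8    34  Quinn      5
sort by games:
   mins player  games
6    26  Quinn      2
8    34  Quinn      5
4    18    Wes     18
7    12  Quinn     47
0     3   Nora     48
5    29    Vic     48
1     9    Vic     56
2    32   Nora     82
add column games_plus_mins = t['games'] + t['mins']:
   mins player  games  games_plus_mins
6    26  Quinn      2               28
8    34  Quinn      5               39
4    18    Wes     18               36
7    12  Quinn     47               59
0     3   Nora     48               51
5    29    Vic     48               77
1     9    Vic     56               65
2    32   Nora     82              114
add column delta = t['games'] - t['games_plus_mins']:
   mins player  games  games_plus_mins  delta
6    26  Quinn      2               28    -26
8    34  Quinn      5               39    -34
4    18    Wes     18               36    -18
7    12  Quinn     47               59    -12
0     3   Nora     48               51     -3
5    29    Vic     48               77    -29
1     9    Vic     56               65     -9
2    32   Nora     82              114    -32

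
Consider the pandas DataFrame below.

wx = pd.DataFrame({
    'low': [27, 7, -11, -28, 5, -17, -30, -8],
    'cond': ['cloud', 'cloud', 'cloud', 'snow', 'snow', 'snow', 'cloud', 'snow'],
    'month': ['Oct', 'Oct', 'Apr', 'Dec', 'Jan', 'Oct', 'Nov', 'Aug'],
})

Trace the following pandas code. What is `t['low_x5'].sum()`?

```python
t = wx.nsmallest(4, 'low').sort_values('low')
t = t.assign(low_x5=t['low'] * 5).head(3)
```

-375

take 4 rows with smallest low:
   low   cond month
6  -30  cloud   Nov
3  -28   snow   Dec
5  -17   snow   Oct
2  -11  cloud   Apr
sort by low:
   low   cond month
6  -30  cloud   Nov
3  -28   snow   Dec
5  -17   snow   Oct
2  -11  cloud   Apr
add column low_x5 = t['low'] * 5:
   low   cond month  low_x5
6  -30  cloud   Nov    -150
3  -28   snow   Dec    -140
5  -17   snow   Oct     -85
2  -11  cloud   Apr     -55
take first 3 rows:
   low   cond month  low_x5
6  -30  cloud   Nov    -150
3  -28   snow   Dec    -140
5  -17   snow   Oct     -85
Hence -375.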